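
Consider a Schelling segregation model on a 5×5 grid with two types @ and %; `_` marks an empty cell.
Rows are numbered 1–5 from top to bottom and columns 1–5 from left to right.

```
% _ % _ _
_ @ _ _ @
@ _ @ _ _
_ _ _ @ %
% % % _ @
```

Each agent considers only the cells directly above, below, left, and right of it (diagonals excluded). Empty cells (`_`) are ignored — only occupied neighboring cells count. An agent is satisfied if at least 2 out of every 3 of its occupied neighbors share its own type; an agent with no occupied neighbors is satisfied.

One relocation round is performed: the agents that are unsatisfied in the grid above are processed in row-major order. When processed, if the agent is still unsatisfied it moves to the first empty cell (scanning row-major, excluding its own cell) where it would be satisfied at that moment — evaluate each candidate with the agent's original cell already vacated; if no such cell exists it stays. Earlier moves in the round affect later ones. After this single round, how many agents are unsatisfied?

1

Initially unsatisfied (in order): (4,4), (4,5), (5,5).
  (4,4) → (1,5).
  (4,5) → (1,2).
  (5,5): now satisfied by earlier moves; stays.
Resulting grid:
% % % _ @
_ @ _ _ @
@ _ @ _ _
_ _ _ _ _
% % % _ @
Unsatisfied now: (2,2).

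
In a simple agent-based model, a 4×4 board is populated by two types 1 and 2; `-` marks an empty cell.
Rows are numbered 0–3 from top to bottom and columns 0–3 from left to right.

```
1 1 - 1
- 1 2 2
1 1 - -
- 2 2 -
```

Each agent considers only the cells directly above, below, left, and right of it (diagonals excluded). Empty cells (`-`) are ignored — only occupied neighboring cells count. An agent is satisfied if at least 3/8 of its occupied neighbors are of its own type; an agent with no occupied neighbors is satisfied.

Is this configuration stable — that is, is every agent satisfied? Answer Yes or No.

No

Row 0: (0,0)1 1/1 ok · (0,1)1 2/2 ok · (0,3)1 0/1 unhappy
Row 1: (1,1)1 2/3 ok · (1,2)2 1/2 ok · (1,3)2 1/2 ok
Row 2: (2,0)1 1/1 ok · (2,1)1 2/3 ok
Row 3: (3,1)2 1/2 ok · (3,2)2 1/1 ok
For instance (0,3) has only 0/1 same-type neighbors, below 3/8.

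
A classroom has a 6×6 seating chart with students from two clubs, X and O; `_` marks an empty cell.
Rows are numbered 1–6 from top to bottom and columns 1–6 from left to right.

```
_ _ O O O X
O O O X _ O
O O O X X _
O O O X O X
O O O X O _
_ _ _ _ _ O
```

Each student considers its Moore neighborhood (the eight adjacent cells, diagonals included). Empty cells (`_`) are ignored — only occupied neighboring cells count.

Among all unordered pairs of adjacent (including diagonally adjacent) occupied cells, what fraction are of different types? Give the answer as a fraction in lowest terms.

Scan each occupied cell's neighbors to the right and below (and the two forward diagonals) so each pair is counted once.
Row 1: O(1,3)–O(1,4)= O(1,3)–O(2,3)= O(1,3)–X(2,4)≠ O(1,3)–O(2,2)= O(1,4)–O(1,5)= O(1,4)–X(2,4)≠ O(1,4)–O(2,3)= O(1,5)–X(1,6)≠ O(1,5)–O(2,6)= O(1,5)–X(2,4)≠ X(1,6)–O(2,6)≠  → 5/11 unlike.
Row 2: O(2,1)–O(2,2)= O(2,1)–O(3,1)= O(2,1)–O(3,2)= O(2,2)–O(2,3)= O(2,2)–O(3,2)= O(2,2)–O(3,3)= O(2,2)–O(3,1)= O(2,3)–X(2,4)≠ O(2,3)–O(3,3)= O(2,3)–X(3,4)≠ O(2,3)–O(3,2)= X(2,4)–X(3,4)= X(2,4)–X(3,5)= X(2,4)–O(3,3)≠ O(2,6)–X(3,5)≠  → 4/15 unlike.
Row 3: O(3,1)–O(3,2)= O(3,1)–O(4,1)= O(3,1)–O(4,2)= O(3,2)–O(3,3)= O(3,2)–O(4,2)= O(3,2)–O(4,3)= O(3,2)–O(4,1)= O(3,3)–X(3,4)≠ O(3,3)–O(4,3)= O(3,3)–X(4,4)≠ O(3,3)–O(4,2)= X(3,4)–X(3,5)= X(3,4)–X(4,4)= X(3,4)–O(4,5)≠ X(3,4)–O(4,3)≠ X(3,5)–O(4,5)≠ X(3,5)–X(4,6)= X(3,5)–X(4,4)=  → 5/18 unlike.
Row 4: O(4,1)–O(4,2)= O(4,1)–O(5,1)= O(4,1)–O(5,2)= O(4,2)–O(4,3)= O(4,2)–O(5,2)= O(4,2)–O(5,3)= O(4,2)–O(5,1)= O(4,3)–X(4,4)≠ O(4,3)–O(5,3)= O(4,3)–X(5,4)≠ O(4,3)–O(5,2)= X(4,4)–O(4,5)≠ X(4,4)–X(5,4)= X(4,4)–O(5,5)≠ X(4,4)–O(5,3)≠ O(4,5)–X(4,6)≠ O(4,5)–O(5,5)= O(4,5)–X(5,4)≠ X(4,6)–O(5,5)≠  → 8/19 unlike.
Row 5: O(5,1)–O(5,2)= O(5,2)–O(5,3)= O(5,3)–X(5,4)≠ X(5,4)–O(5,5)≠ O(5,5)–O(6,6)=  → 2/5 unlike.
Total adjacent occupied pairs: 68; unlike-type pairs: 24.
24/68 reduces to 6/17.

6/17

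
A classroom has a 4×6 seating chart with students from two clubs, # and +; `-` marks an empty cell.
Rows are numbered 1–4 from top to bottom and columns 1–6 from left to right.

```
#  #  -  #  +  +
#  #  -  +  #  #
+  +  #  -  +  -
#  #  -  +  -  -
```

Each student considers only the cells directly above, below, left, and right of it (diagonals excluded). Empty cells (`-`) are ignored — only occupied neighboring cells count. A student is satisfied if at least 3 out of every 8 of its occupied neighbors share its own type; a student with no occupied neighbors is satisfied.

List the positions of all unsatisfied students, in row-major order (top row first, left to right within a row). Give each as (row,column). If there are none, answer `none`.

(1,4), (1,5), (2,4), (2,5), (3,1), (3,2), (3,3), (3,5)

Row 1: (1,1)# 2/2 ✓ · (1,2)# 2/2 ✓ · (1,4)# 0/2 ✗ · (1,5)+ 1/3 ✗ · (1,6)+ 1/2 ✓
Row 2: (2,1)# 2/3 ✓ · (2,2)# 2/3 ✓ · (2,4)+ 0/2 ✗ · (2,5)# 1/4 ✗ · (2,6)# 1/2 ✓
Row 3: (3,1)+ 1/3 ✗ · (3,2)+ 1/4 ✗ · (3,3)# 0/1 ✗ · (3,5)+ 0/1 ✗
Row 4: (4,1)# 1/2 ✓ · (4,2)# 1/2 ✓ · (4,4)+ 0/0 ✓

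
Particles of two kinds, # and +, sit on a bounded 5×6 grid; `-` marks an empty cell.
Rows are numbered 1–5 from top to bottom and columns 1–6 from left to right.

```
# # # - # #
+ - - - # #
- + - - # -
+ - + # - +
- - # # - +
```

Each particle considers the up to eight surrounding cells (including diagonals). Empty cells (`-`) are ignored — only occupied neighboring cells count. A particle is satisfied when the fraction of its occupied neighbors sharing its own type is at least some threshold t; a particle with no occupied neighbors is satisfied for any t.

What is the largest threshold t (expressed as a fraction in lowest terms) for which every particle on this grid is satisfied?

1/4

Row 1: (1,1)# 1/2 · (1,2)# 2/3 · (1,3)# 1/1 · (1,5)# 3/3 · (1,6)# 3/3
Row 2: (2,1)+ 1/3 · (2,5)# 4/4 · (2,6)# 4/4
Row 3: (3,2)+ 3/3 · (3,5)# 3/4
Row 4: (4,1)+ 1/1 · (4,3)+ 1/4 · (4,4)# 3/4 · (4,6)+ 1/2
Row 5: (5,3)# 2/3 · (5,4)# 2/3 · (5,6)+ 1/1
The smallest same-type fraction is 1/4 at (4,3), which reduces to 1/4. Any threshold above that leaves this particle unsatisfied.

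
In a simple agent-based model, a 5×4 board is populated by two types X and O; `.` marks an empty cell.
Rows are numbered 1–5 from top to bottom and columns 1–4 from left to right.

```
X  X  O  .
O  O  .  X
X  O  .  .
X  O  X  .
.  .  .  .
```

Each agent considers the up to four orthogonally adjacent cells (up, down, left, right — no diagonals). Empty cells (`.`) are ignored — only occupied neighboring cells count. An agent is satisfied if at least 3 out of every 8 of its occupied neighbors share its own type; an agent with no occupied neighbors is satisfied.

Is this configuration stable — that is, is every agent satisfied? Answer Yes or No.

No

Row 1: (1,1)X 1/2 satisfied · (1,2)X 1/3 not · (1,3)O 0/1 not
Row 2: (2,1)O 1/3 not · (2,2)O 2/3 satisfied · (2,4)X 0/0 satisfied
Row 3: (3,1)X 1/3 not · (3,2)O 2/3 satisfied
Row 4: (4,1)X 1/2 satisfied · (4,2)O 1/3 not · (4,3)X 0/1 not
For instance (1,2) has only 1/3 same-type neighbors, below 3/8.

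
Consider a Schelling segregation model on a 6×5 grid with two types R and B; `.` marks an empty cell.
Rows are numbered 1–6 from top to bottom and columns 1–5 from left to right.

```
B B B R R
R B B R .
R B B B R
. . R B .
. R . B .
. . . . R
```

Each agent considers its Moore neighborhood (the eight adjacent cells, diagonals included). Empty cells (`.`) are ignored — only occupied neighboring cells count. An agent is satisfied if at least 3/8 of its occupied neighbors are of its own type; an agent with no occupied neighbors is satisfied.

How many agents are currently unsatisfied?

6

(1,1)B 2/3 ✓
(1,2)B 4/5 ✓
(1,3)B 3/5 ✓
(1,4)R 2/4 ✓
(1,5)R 2/2 ✓
(2,1)R 1/5 ✗
(2,2)B 6/8 ✓
(2,3)B 6/8 ✓
(2,4)R 3/7 ✓
(3,1)R 1/3 ✗
(3,2)B 3/6 ✓
(3,3)B 5/7 ✓
(3,4)B 3/6 ✓
(3,5)R 1/3 ✗
(4,3)R 1/6 ✗
(4,4)B 3/5 ✓
(5,2)R 1/1 ✓
(5,4)B 1/3 ✗
(6,5)R 0/1 ✗
Unsatisfied: (2,1), (3,1), (3,5), (4,3), (5,4), (6,5) — 6 in total.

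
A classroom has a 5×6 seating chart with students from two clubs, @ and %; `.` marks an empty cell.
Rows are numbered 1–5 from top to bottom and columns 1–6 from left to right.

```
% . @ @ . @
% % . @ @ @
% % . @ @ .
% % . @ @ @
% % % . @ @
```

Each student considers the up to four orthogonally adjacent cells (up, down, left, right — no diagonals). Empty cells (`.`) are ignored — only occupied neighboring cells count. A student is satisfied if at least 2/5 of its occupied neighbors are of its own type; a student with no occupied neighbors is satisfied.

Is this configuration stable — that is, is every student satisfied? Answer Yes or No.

(1,1)% 1/1 ✓
(1,3)@ 1/1 ✓
(1,4)@ 2/2 ✓
(1,6)@ 1/1 ✓
(2,1)% 3/3 ✓
(2,2)% 2/2 ✓
(2,4)@ 3/3 ✓
(2,5)@ 3/3 ✓
(2,6)@ 2/2 ✓
(3,1)% 3/3 ✓
(3,2)% 3/3 ✓
(3,4)@ 3/3 ✓
(3,5)@ 3/3 ✓
(4,1)% 3/3 ✓
(4,2)% 3/3 ✓
(4,4)@ 2/2 ✓
(4,5)@ 4/4 ✓
(4,6)@ 2/2 ✓
(5,1)% 2/2 ✓
(5,2)% 3/3 ✓
(5,3)% 1/1 ✓
(5,5)@ 2/2 ✓
(5,6)@ 2/2 ✓
All meet the threshold, so the configuration is stable.

Yes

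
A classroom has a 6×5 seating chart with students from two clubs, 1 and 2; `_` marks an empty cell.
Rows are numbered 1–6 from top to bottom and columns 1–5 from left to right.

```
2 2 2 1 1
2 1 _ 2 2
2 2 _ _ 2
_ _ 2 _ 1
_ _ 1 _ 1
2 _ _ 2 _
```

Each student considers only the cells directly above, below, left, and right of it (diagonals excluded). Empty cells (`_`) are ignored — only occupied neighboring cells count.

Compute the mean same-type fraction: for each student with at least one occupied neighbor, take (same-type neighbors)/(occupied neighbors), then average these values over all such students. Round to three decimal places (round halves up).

Row 1: (1,1)2 2/2 · (1,2)2 2/3 · (1,3)2 1/2 · (1,4)1 1/3 · (1,5)1 1/2
Row 2: (2,1)2 2/3 · (2,2)1 0/3 · (2,4)2 1/2 · (2,5)2 2/3
Row 3: (3,1)2 2/2 · (3,2)2 1/2 · (3,5)2 1/2
Row 4: (4,3)2 0/1 · (4,5)1 1/2
Row 5: (5,3)1 0/1 · (5,5)1 1/1
Row 6: (6,1)2 — no occupied neighbors · (6,4)2 — no occupied neighbors
Sum over 16 students: 2/2 + 2/3 + 1/2 + 1/3 + 1/2 + 2/3 + 0/3 + 1/2 + 2/3 + 2/2 + 1/2 + 1/2 + 0/1 + 1/2 + 0/1 + 1/1 = 25/3; mean = 25/3 ÷ 16 = 25/48 = 0.520833… → 0.521.

0.521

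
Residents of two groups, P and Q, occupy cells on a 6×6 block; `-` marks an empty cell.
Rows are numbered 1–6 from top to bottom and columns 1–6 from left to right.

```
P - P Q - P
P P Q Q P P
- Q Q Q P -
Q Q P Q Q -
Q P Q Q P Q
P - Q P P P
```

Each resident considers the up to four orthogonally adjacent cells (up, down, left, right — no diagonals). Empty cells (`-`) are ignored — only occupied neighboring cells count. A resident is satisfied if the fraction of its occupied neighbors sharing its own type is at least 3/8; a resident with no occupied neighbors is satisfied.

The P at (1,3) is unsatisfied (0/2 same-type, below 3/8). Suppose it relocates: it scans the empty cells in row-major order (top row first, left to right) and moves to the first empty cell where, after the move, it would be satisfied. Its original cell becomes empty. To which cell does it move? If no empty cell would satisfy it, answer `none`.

(1,2)

Vacating (1,3). Empty cells in order:
  (1,2): 2/2 same-type → satisfied — stop here.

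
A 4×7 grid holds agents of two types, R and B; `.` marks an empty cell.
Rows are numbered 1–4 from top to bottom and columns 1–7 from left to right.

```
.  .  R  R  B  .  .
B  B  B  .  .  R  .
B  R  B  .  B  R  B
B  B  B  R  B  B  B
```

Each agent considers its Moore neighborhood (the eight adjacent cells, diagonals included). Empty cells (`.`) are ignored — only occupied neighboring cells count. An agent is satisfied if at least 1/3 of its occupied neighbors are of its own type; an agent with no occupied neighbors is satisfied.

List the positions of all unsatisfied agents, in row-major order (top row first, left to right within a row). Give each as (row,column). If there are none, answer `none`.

Row 1: (1,3)R 1/3 ok · (1,4)R 1/3 ok · (1,5)B 0/2 unhappy
Row 2: (2,1)B 2/3 ok · (2,2)B 4/6 ok · (2,3)B 2/5 ok · (2,6)R 1/4 unhappy
Row 3: (3,1)B 4/5 ok · (3,2)R 0/8 unhappy · (3,3)B 4/6 ok · (3,5)B 2/5 ok · (3,6)R 1/6 unhappy · (3,7)B 2/4 ok
Row 4: (4,1)B 2/3 ok · (4,2)B 4/5 ok · (4,3)B 2/4 ok · (4,4)R 0/4 unhappy · (4,5)B 2/4 ok · (4,6)B 4/5 ok · (4,7)B 2/3 ok

(1,5), (2,6), (3,2), (3,6), (4,4)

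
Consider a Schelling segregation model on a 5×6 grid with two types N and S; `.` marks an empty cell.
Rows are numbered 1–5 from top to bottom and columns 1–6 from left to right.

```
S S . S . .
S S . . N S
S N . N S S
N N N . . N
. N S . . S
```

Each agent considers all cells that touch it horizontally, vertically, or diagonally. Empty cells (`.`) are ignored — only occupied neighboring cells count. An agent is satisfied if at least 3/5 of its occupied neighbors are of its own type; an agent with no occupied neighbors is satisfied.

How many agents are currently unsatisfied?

9

Row 1: (1,1)S 3/3 ✓ · (1,2)S 3/3 ✓ · (1,4)S 0/1 ✗
Row 2: (2,1)S 4/5 ✓ · (2,2)S 4/5 ✓ · (2,5)N 1/5 ✗ · (2,6)S 2/3 ✓
Row 3: (3,1)S 2/5 ✗ · (3,2)N 3/6 ✗ · (3,4)N 2/3 ✓ · (3,5)S 2/5 ✗ · (3,6)S 2/4 ✗
Row 4: (4,1)N 3/4 ✓ · (4,2)N 4/6 ✓ · (4,3)N 4/5 ✓ · (4,6)N 0/3 ✗
Row 5: (5,2)N 3/4 ✓ · (5,3)S 0/3 ✗ · (5,6)S 0/1 ✗
Unsatisfied: (1,4), (2,5), (3,1), (3,2), (3,5), (3,6), (4,6), (5,3), (5,6) — 9 in total.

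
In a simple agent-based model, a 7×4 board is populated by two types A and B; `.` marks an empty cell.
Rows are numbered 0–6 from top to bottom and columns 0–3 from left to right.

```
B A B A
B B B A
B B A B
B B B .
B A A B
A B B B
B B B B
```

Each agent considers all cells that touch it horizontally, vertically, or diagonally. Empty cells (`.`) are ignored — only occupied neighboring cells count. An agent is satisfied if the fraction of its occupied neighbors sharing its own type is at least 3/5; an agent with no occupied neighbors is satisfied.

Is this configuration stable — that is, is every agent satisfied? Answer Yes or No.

No

Row 0: (0,0)B 2/3 ✓ · (0,1)A 0/5 ✗ · (0,2)B 2/5 ✗ · (0,3)A 1/3 ✗
Row 1: (1,0)B 4/5 ✓ · (1,1)B 6/8 ✓ · (1,2)B 4/8 ✗ · (1,3)A 2/5 ✗
Row 2: (2,0)B 5/5 ✓ · (2,1)B 7/8 ✓ · (2,2)A 1/7 ✗ · (2,3)B 2/4 ✗
Row 3: (3,0)B 4/5 ✓ · (3,1)B 5/8 ✓ · (3,2)B 4/7 ✗
Row 4: (4,0)B 3/5 ✓ · (4,1)A 2/8 ✗ · (4,2)A 1/7 ✗ · (4,3)B 3/4 ✓
Row 5: (5,0)A 1/5 ✗ · (5,1)B 5/8 ✓ · (5,2)B 6/8 ✓ · (5,3)B 4/5 ✓
Row 6: (6,0)B 2/3 ✓ · (6,1)B 4/5 ✓ · (6,2)B 5/5 ✓ · (6,3)B 3/3 ✓
For instance (0,1) has only 0/5 same-type neighbors, below 3/5.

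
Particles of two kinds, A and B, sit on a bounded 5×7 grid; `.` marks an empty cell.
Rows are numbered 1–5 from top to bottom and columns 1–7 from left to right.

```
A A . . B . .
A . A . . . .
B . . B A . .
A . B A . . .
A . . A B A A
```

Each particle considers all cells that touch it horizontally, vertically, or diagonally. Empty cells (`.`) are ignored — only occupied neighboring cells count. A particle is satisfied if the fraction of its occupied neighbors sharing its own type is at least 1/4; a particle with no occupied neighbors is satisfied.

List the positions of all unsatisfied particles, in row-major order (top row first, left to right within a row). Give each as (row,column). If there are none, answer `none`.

(1,1)A 2/2 ok
(1,2)A 3/3 ok
(1,5)B 0/0 ok
(2,1)A 2/3 ok
(2,3)A 1/2 ok
(3,1)B 0/2 unhappy
(3,4)B 1/4 ok
(3,5)A 1/2 ok
(4,1)A 1/2 ok
(4,3)B 1/3 ok
(4,4)A 2/5 ok
(5,1)A 1/1 ok
(5,4)A 1/3 ok
(5,5)B 0/3 unhappy
(5,6)A 1/2 ok
(5,7)A 1/1 ok

(3,1), (5,5)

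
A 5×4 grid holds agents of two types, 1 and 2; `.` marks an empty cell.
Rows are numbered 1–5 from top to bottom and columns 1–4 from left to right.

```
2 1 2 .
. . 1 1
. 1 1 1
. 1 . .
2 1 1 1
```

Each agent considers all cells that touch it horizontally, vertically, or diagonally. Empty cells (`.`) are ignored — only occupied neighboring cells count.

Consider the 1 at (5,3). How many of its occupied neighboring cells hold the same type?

Occupied neighbors of (5,3): (4,2)=1, (5,2)=1, (5,4)=1.
Same type (1): 3 of 3.

3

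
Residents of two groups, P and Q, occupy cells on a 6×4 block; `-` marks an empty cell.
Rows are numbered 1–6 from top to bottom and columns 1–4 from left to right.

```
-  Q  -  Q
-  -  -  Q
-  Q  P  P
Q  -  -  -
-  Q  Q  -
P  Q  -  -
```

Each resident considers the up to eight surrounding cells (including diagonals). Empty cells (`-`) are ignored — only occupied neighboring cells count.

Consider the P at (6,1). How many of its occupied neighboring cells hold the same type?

0

Occupied neighbors of (6,1): (5,2)=Q, (6,2)=Q.
Same type (P): 0 of 2.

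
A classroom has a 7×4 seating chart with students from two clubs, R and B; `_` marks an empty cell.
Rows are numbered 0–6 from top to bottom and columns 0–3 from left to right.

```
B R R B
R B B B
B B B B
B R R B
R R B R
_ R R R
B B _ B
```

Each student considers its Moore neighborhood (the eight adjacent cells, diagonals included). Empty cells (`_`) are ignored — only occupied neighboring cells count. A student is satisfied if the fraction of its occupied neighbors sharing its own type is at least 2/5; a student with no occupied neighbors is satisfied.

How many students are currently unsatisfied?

(0,0)B 1/3 unhappy
(0,1)R 2/5 ok
(0,2)R 1/5 unhappy
(0,3)B 2/3 ok
(1,0)R 1/5 unhappy
(1,1)B 5/8 ok
(1,2)B 6/8 ok
(1,3)B 4/5 ok
(2,0)B 3/5 ok
(2,1)B 5/8 ok
(2,2)B 6/8 ok
(2,3)B 4/5 ok
(3,0)B 2/5 ok
(3,1)R 3/8 unhappy
(3,2)R 3/8 unhappy
(3,3)B 3/5 ok
(4,0)R 3/4 ok
(4,1)R 5/7 ok
(4,2)B 1/8 unhappy
(4,3)R 3/5 ok
(5,1)R 3/6 ok
(5,2)R 4/7 ok
(5,3)R 2/4 ok
(6,0)B 1/2 ok
(6,1)B 1/3 unhappy
(6,3)B 0/2 unhappy
Unsatisfied: (0,0), (0,2), (1,0), (3,1), (3,2), (4,2), (6,1), (6,3) — 8 in total.

8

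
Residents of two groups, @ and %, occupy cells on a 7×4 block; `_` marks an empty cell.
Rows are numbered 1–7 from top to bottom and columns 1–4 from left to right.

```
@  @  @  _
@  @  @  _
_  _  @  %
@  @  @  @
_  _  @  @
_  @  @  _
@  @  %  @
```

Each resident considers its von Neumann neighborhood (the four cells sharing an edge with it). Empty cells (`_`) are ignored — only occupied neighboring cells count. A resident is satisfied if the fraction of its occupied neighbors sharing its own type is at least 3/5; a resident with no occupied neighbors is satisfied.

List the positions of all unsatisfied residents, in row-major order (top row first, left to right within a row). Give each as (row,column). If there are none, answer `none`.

(3,4), (7,3), (7,4)

Row 1: (1,1)@ 2/2 satisfied · (1,2)@ 3/3 satisfied · (1,3)@ 2/2 satisfied
Row 2: (2,1)@ 2/2 satisfied · (2,2)@ 3/3 satisfied · (2,3)@ 3/3 satisfied
Row 3: (3,3)@ 2/3 satisfied · (3,4)% 0/2 not
Row 4: (4,1)@ 1/1 satisfied · (4,2)@ 2/2 satisfied · (4,3)@ 4/4 satisfied · (4,4)@ 2/3 satisfied
Row 5: (5,3)@ 3/3 satisfied · (5,4)@ 2/2 satisfied
Row 6: (6,2)@ 2/2 satisfied · (6,3)@ 2/3 satisfied
Row 7: (7,1)@ 1/1 satisfied · (7,2)@ 2/3 satisfied · (7,3)% 0/3 not · (7,4)@ 0/1 not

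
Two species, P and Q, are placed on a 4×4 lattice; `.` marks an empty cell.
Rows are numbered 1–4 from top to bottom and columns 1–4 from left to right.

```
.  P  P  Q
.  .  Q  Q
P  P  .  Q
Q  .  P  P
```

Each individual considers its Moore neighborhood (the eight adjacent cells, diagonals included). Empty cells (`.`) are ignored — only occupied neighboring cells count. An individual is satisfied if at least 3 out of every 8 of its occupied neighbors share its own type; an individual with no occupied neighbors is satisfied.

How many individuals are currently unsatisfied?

Row 1: (1,2)P 1/2 satisfied · (1,3)P 1/4 not · (1,4)Q 2/3 satisfied
Row 2: (2,3)Q 3/6 satisfied · (2,4)Q 3/4 satisfied
Row 3: (3,1)P 1/2 satisfied · (3,2)P 2/4 satisfied · (3,4)Q 2/4 satisfied
Row 4: (4,1)Q 0/2 not · (4,3)P 2/3 satisfied · (4,4)P 1/2 satisfied
Unsatisfied: (1,3), (4,1) — 2 in total.

2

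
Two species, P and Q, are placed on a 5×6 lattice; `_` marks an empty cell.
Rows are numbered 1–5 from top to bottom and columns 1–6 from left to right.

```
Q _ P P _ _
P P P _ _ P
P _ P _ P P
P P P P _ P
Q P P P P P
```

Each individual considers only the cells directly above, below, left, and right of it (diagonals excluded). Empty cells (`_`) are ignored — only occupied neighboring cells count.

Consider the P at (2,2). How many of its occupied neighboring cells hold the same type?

2

Occupied neighbors of (2,2): (2,1)=P, (2,3)=P.
Same type (P): 2 of 2.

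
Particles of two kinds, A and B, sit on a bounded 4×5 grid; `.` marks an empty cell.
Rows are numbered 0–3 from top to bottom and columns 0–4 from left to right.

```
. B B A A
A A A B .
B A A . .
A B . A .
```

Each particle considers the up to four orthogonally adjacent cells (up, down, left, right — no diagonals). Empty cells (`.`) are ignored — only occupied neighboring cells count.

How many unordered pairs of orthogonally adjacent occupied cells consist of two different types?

10

Scan each occupied cell's neighbors to the right and below so each pair is counted once.
From row 0: 4 unlike of 6 pairs (running 4/6).
From row 1: 2 unlike of 6 pairs (running 6/12).
From row 2: 3 unlike of 4 pairs (running 9/16).
From row 3: 1 unlike of 1 pairs (running 10/17).
Total adjacent occupied pairs: 17; unlike-type pairs: 10.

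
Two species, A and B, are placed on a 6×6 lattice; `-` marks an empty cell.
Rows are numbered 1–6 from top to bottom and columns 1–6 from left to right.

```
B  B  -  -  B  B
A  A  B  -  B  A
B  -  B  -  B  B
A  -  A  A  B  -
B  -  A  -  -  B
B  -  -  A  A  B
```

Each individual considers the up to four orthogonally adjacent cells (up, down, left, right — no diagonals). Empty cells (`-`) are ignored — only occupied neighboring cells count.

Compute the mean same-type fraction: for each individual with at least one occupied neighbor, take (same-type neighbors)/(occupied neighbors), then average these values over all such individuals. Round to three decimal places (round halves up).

0.563

(1,1)B 1/2
(1,2)B 1/2
(1,5)B 2/2
(1,6)B 1/2
(2,1)A 1/3
(2,2)A 1/3
(2,3)B 1/2
(2,5)B 2/3
(2,6)A 0/3
(3,1)B 0/2
(3,3)B 1/2
(3,5)B 3/3
(3,6)B 1/2
(4,1)A 0/2
(4,3)A 2/3
(4,4)A 1/2
(4,5)B 1/2
(5,1)B 1/2
(5,3)A 1/1
(5,6)B 1/1
(6,1)B 1/1
(6,4)A 1/1
(6,5)A 1/2
(6,6)B 1/2
Sum over 24 individuals: 1/2 + 1/2 + 2/2 + 1/2 + 1/3 + 1/3 + 1/2 + 2/3 + 0/3 + 0/2 + 1/2 + 3/3 + 1/2 + 0/2 + 2/3 + 1/2 + 1/2 + 1/2 + 1/1 + 1/1 + 1/1 + 1/1 + 1/2 + 1/2 = 27/2; mean = 27/2 ÷ 24 = 9/16 = 0.5625 → 0.563.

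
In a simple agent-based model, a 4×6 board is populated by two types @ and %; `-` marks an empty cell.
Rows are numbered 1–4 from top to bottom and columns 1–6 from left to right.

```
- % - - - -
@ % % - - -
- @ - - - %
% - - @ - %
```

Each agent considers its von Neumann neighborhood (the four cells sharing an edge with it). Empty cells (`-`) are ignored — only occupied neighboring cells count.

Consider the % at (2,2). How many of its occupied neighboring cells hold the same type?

2

Occupied neighbors of (2,2): (1,2)=%, (3,2)=@, (2,1)=@, (2,3)=%.
Same type (%): 2 of 4.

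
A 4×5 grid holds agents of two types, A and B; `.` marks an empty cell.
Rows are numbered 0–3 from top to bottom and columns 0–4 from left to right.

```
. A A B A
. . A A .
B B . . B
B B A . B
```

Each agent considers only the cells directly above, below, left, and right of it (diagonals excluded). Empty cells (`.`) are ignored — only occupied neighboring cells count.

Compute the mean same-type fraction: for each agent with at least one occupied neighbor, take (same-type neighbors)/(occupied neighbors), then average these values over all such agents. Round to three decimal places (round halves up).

0.679

(0,1)A 1/1
(0,2)A 2/3
(0,3)B 0/3
(0,4)A 0/1
(1,2)A 2/2
(1,3)A 1/2
(2,0)B 2/2
(2,1)B 2/2
(2,4)B 1/1
(3,0)B 2/2
(3,1)B 2/3
(3,2)A 0/1
(3,4)B 1/1
Sum over 13 agents: 1/1 + 2/3 + 0/3 + 0/1 + 2/2 + 1/2 + 2/2 + 2/2 + 1/1 + 2/2 + 2/3 + 0/1 + 1/1 = 53/6; mean = 53/6 ÷ 13 = 53/78 = 0.679487… → 0.679.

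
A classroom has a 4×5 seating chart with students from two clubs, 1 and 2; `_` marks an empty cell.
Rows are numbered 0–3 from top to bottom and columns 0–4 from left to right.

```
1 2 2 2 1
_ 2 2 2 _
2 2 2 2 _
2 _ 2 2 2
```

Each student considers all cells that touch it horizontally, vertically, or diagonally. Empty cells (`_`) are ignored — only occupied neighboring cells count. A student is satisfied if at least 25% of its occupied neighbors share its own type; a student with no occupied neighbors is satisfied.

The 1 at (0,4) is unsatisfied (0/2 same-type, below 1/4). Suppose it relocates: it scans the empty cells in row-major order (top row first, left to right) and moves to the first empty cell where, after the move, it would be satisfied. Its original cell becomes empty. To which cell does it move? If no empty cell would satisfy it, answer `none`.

Vacating (0,4). Empty cells in order:
  (1,0): 1/5 same-type → still unsatisfied.
  (1,4): 0/3 same-type → still unsatisfied.
  (2,4): 0/4 same-type → still unsatisfied.
  (3,1): 0/5 same-type → still unsatisfied.

none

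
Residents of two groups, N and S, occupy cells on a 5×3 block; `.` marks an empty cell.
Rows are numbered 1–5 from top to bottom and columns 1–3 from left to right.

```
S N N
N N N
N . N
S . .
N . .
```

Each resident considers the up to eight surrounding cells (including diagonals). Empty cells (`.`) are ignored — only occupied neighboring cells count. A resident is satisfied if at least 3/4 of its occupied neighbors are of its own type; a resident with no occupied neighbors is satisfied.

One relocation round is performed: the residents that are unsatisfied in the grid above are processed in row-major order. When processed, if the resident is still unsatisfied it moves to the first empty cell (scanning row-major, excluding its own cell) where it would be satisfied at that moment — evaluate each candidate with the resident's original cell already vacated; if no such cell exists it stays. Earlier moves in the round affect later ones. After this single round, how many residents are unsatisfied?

1

Initially unsatisfied (in order): (1,1), (3,1), (4,1), (5,1).
  (1,1) → (5,3).
  (3,1) → (1,1).
  (4,1): no empty cell satisfies it; stays.
  (5,1) → (3,2).
Resulting grid:
N N N
N N N
. N N
S . .
. . S
Unsatisfied now: (4,1).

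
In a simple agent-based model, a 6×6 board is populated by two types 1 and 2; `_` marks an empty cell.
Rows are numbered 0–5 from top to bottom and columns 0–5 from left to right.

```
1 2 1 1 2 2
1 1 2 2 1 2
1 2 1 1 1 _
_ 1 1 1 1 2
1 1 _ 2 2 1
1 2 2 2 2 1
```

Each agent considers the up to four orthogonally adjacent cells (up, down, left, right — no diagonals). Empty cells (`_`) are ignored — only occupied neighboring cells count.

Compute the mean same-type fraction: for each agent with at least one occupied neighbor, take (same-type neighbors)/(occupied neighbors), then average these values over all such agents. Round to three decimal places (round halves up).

0.540

Row 0: (0,0)1 1/2 · (0,1)2 0/3 · (0,2)1 1/3 · (0,3)1 1/3 · (0,4)2 1/3 · (0,5)2 2/2
Row 1: (1,0)1 3/3 · (1,1)1 1/4 · (1,2)2 1/4 · (1,3)2 1/4 · (1,4)1 1/4 · (1,5)2 1/2
Row 2: (2,0)1 1/2 · (2,1)2 0/4 · (2,2)1 2/4 · (2,3)1 3/4 · (2,4)1 3/3
Row 3: (3,1)1 2/3 · (3,2)1 3/3 · (3,3)1 3/4 · (3,4)1 2/4 · (3,5)2 0/2
Row 4: (4,0)1 2/2 · (4,1)1 2/3 · (4,3)2 2/3 · (4,4)2 2/4 · (4,5)1 1/3
Row 5: (5,0)1 1/2 · (5,1)2 1/3 · (5,2)2 2/2 · (5,3)2 3/3 · (5,4)2 2/3 · (5,5)1 1/2
Sum over 33 agents: 1/2 + 0/3 + 1/3 + 1/3 + 1/3 + 2/2 + 3/3 + 1/4 + 1/4 + 1/4 + 1/4 + 1/2 + 1/2 + 0/4 + 2/4 + 3/4 + 3/3 + 2/3 + 3/3 + 3/4 + 2/4 + 0/2 + 2/2 + 2/3 + 2/3 + 2/4 + 1/3 + 1/2 + 1/3 + 2/2 + 3/3 + 2/3 + 1/2 = 107/6; mean = 107/6 ÷ 33 = 107/198 = 0.540404… → 0.540.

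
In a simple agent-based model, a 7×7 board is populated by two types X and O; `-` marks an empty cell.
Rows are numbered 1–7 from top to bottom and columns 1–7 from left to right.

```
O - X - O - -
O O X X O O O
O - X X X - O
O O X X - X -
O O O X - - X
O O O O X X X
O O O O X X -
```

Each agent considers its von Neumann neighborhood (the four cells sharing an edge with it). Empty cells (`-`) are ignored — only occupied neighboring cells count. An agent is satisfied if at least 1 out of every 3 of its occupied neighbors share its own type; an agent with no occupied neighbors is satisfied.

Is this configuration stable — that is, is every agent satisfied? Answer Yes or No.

Yes

Row 1: (1,1)O 1/1 ok · (1,3)X 1/1 ok · (1,5)O 1/1 ok
Row 2: (2,1)O 3/3 ok · (2,2)O 1/2 ok · (2,3)X 3/4 ok · (2,4)X 2/3 ok · (2,5)O 2/4 ok · (2,6)O 2/2 ok · (2,7)O 2/2 ok
Row 3: (3,1)O 2/2 ok · (3,3)X 3/3 ok · (3,4)X 4/4 ok · (3,5)X 1/2 ok · (3,7)O 1/1 ok
Row 4: (4,1)O 3/3 ok · (4,2)O 2/3 ok · (4,3)X 2/4 ok · (4,4)X 3/3 ok · (4,6)X 0/0 ok
Row 5: (5,1)O 3/3 ok · (5,2)O 4/4 ok · (5,3)O 2/4 ok · (5,4)X 1/3 ok · (5,7)X 1/1 ok
Row 6: (6,1)O 3/3 ok · (6,2)O 4/4 ok · (6,3)O 4/4 ok · (6,4)O 2/4 ok · (6,5)X 2/3 ok · (6,6)X 3/3 ok · (6,7)X 2/2 ok
Row 7: (7,1)O 2/2 ok · (7,2)O 3/3 ok · (7,3)O 3/3 ok · (7,4)O 2/3 ok · (7,5)X 2/3 ok · (7,6)X 2/2 ok
All meet the threshold, so the configuration is stable.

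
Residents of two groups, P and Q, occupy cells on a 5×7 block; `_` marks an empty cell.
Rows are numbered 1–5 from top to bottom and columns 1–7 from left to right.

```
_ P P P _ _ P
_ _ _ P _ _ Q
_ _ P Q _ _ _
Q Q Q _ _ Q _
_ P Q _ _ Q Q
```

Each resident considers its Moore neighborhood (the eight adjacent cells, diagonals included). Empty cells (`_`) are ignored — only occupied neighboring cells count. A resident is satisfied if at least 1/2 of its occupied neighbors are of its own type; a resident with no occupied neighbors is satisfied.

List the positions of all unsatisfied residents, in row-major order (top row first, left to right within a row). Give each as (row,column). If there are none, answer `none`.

(1,7), (2,7), (3,3), (3,4), (5,2)

Row 1: (1,2)P 1/1 ✓ · (1,3)P 3/3 ✓ · (1,4)P 2/2 ✓ · (1,7)P 0/1 ✗
Row 2: (2,4)P 3/4 ✓ · (2,7)Q 0/1 ✗
Row 3: (3,3)P 1/4 ✗ · (3,4)Q 1/3 ✗
Row 4: (4,1)Q 1/2 ✓ · (4,2)Q 3/5 ✓ · (4,3)Q 3/5 ✓ · (4,6)Q 2/2 ✓
Row 5: (5,2)P 0/4 ✗ · (5,3)Q 2/3 ✓ · (5,6)Q 2/2 ✓ · (5,7)Q 2/2 ✓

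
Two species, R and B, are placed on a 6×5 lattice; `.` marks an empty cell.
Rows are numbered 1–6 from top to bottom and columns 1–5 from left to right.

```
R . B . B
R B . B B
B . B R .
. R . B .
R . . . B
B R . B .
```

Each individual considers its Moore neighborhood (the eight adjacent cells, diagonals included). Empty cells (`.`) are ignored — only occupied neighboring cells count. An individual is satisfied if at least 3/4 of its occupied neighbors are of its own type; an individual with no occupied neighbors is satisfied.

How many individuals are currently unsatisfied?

12

(1,1)R 1/2 ✗
(1,3)B 2/2 ✓
(1,5)B 2/2 ✓
(2,1)R 1/3 ✗
(2,2)B 3/5 ✗
(2,4)B 4/5 ✓
(2,5)B 2/3 ✗
(3,1)B 1/3 ✗
(3,3)B 3/5 ✗
(3,4)R 0/4 ✗
(4,2)R 1/3 ✗
(4,4)B 2/3 ✗
(5,1)R 2/3 ✗
(5,5)B 2/2 ✓
(6,1)B 0/2 ✗
(6,2)R 1/2 ✗
(6,4)B 1/1 ✓
Unsatisfied: (1,1), (2,1), (2,2), (2,5), (3,1), (3,3), (3,4), (4,2), (4,4), (5,1), (6,1), (6,2) — 12 in total.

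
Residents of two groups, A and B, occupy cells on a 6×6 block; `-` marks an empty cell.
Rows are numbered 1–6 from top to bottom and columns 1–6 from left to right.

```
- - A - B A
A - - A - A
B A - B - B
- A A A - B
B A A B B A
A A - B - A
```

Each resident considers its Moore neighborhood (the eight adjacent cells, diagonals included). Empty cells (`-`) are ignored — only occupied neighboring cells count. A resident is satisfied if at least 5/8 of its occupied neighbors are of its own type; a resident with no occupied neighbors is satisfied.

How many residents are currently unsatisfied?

(1,3)A 1/1 ✓
(1,5)B 0/3 ✗
(1,6)A 1/2 ✗
(2,1)A 1/2 ✗
(2,4)A 1/3 ✗
(2,6)A 1/3 ✗
(3,1)B 0/3 ✗
(3,2)A 3/4 ✓
(3,4)B 0/3 ✗
(3,6)B 1/2 ✗
(4,2)A 4/6 ✓
(4,3)A 5/7 ✓
(4,4)A 2/5 ✗
(4,6)B 2/3 ✓
(5,1)B 0/4 ✗
(5,2)A 5/6 ✓
(5,3)A 5/7 ✓
(5,4)B 2/5 ✗
(5,5)B 3/6 ✗
(5,6)A 1/3 ✗
(6,1)A 2/3 ✓
(6,2)A 3/4 ✓
(6,4)B 2/3 ✓
(6,6)A 1/2 ✗
Unsatisfied: (1,5), (1,6), (2,1), (2,4), (2,6), (3,1), (3,4), (3,6), (4,4), (5,1), (5,4), (5,5), (5,6), (6,6) — 14 in total.

14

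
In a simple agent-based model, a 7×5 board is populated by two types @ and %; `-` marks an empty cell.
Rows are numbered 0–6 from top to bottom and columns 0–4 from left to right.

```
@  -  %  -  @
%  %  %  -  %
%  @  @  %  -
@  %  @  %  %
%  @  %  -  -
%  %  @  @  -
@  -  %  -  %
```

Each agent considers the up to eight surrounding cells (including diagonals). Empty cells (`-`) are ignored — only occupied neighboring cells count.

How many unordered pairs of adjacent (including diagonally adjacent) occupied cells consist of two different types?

33

Scan each occupied cell's neighbors to the right and below (and the two forward diagonals) so each pair is counted once.
Row 0: @(0,0)–%(1,0)≠ @(0,0)–%(1,1)≠ %(0,2)–%(1,2)= %(0,2)–%(1,1)= @(0,4)–%(1,4)≠  → 3/5 unlike.
Row 1: %(1,0)–%(1,1)= %(1,0)–%(2,0)= %(1,0)–@(2,1)≠ %(1,1)–%(1,2)= %(1,1)–@(2,1)≠ %(1,1)–@(2,2)≠ %(1,1)–%(2,0)= %(1,2)–@(2,2)≠ %(1,2)–%(2,3)= %(1,2)–@(2,1)≠ %(1,4)–%(2,3)=  → 5/11 unlike.
Row 2: %(2,0)–@(2,1)≠ %(2,0)–@(3,0)≠ %(2,0)–%(3,1)= @(2,1)–@(2,2)= @(2,1)–%(3,1)≠ @(2,1)–@(3,2)= @(2,1)–@(3,0)= @(2,2)–%(2,3)≠ @(2,2)–@(3,2)= @(2,2)–%(3,3)≠ @(2,2)–%(3,1)≠ %(2,3)–%(3,3)= %(2,3)–%(3,4)= %(2,3)–@(3,2)≠  → 7/14 unlike.
Row 3: @(3,0)–%(3,1)≠ @(3,0)–%(4,0)≠ @(3,0)–@(4,1)= %(3,1)–@(3,2)≠ %(3,1)–@(4,1)≠ %(3,1)–%(4,2)= %(3,1)–%(4,0)= @(3,2)–%(3,3)≠ @(3,2)–%(4,2)≠ @(3,2)–@(4,1)= %(3,3)–%(3,4)= %(3,3)–%(4,2)=  → 6/12 unlike.
Row 4: %(4,0)–@(4,1)≠ %(4,0)–%(5,0)= %(4,0)–%(5,1)= @(4,1)–%(4,2)≠ @(4,1)–%(5,1)≠ @(4,1)–@(5,2)= @(4,1)–%(5,0)≠ %(4,2)–@(5,2)≠ %(4,2)–@(5,3)≠ %(4,2)–%(5,1)=  → 6/10 unlike.
Row 5: %(5,0)–%(5,1)= %(5,0)–@(6,0)≠ %(5,1)–@(5,2)≠ %(5,1)–%(6,2)= %(5,1)–@(6,0)≠ @(5,2)–@(5,3)= @(5,2)–%(6,2)≠ @(5,3)–%(6,4)≠ @(5,3)–%(6,2)≠  → 6/9 unlike.
Total adjacent occupied pairs: 61; unlike-type pairs: 33.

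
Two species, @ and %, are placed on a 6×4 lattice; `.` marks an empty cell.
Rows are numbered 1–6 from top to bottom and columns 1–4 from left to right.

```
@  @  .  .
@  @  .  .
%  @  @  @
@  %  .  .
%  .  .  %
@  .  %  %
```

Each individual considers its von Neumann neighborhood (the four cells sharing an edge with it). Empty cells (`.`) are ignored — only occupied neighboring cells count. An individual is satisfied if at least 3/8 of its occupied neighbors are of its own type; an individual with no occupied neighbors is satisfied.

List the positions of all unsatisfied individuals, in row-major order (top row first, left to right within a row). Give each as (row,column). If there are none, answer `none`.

(3,1), (4,1), (4,2), (5,1), (6,1)

Row 1: (1,1)@ 2/2 ok · (1,2)@ 2/2 ok
Row 2: (2,1)@ 2/3 ok · (2,2)@ 3/3 ok
Row 3: (3,1)% 0/3 unhappy · (3,2)@ 2/4 ok · (3,3)@ 2/2 ok · (3,4)@ 1/1 ok
Row 4: (4,1)@ 0/3 unhappy · (4,2)% 0/2 unhappy
Row 5: (5,1)% 0/2 unhappy · (5,4)% 1/1 ok
Row 6: (6,1)@ 0/1 unhappy · (6,3)% 1/1 ok · (6,4)% 2/2 ok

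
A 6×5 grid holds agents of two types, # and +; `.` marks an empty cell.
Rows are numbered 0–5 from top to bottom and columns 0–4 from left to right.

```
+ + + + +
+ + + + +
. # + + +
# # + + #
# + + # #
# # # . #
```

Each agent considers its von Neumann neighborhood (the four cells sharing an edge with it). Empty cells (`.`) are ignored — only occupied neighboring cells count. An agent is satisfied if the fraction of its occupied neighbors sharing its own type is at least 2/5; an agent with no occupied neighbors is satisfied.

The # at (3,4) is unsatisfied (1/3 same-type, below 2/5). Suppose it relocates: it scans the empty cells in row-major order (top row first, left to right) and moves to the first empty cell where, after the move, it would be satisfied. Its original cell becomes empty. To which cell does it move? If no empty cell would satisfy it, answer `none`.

(2,0)

Vacating (3,4). Empty cells in order:
  (2,0): 2/3 same-type → satisfied — stop here.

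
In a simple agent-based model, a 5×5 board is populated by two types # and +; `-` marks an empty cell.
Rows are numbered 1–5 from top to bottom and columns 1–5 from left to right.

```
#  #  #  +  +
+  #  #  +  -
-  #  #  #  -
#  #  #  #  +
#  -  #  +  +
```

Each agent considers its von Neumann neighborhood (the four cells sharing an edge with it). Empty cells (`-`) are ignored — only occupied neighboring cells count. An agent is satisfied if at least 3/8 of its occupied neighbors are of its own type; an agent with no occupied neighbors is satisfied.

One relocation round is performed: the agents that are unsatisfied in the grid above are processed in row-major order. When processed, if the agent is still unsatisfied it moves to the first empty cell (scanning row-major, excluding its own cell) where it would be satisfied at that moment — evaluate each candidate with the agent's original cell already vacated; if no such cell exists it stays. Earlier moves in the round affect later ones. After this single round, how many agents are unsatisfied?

Initially unsatisfied (in order): (2,1), (2,4), (5,4).
  (2,1) → (2,5).
  (2,4): now satisfied by earlier moves; stays.
  (5,4) → (3,5).
Resulting grid:
# # # + +
- # # + +
- # # # +
# # # # +
# - # - +
All satisfied now.

0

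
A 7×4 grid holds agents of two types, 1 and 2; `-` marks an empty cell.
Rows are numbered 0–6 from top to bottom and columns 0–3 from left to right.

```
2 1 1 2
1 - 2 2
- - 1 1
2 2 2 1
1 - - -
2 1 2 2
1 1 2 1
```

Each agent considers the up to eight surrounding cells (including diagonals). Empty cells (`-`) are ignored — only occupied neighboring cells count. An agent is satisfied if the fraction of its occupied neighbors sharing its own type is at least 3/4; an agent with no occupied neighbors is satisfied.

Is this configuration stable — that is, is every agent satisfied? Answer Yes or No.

Row 0: (0,0)2 0/2 not · (0,1)1 2/4 not · (0,2)1 1/4 not · (0,3)2 2/3 not
Row 1: (1,0)1 1/2 not · (1,2)2 2/6 not · (1,3)2 2/5 not
Row 2: (2,2)1 2/6 not · (2,3)1 2/5 not
Row 3: (3,0)2 1/2 not · (3,1)2 2/4 not · (3,2)2 1/4 not · (3,3)1 2/3 not
Row 4: (4,0)1 1/4 not
Row 5: (5,0)2 0/4 not · (5,1)1 3/6 not · (5,2)2 2/5 not · (5,3)2 2/3 not
Row 6: (6,0)1 2/3 not · (6,1)1 2/5 not · (6,2)2 2/5 not · (6,3)1 0/3 not
For instance (0,0) has only 0/2 same-type neighbors, below 3/4.

No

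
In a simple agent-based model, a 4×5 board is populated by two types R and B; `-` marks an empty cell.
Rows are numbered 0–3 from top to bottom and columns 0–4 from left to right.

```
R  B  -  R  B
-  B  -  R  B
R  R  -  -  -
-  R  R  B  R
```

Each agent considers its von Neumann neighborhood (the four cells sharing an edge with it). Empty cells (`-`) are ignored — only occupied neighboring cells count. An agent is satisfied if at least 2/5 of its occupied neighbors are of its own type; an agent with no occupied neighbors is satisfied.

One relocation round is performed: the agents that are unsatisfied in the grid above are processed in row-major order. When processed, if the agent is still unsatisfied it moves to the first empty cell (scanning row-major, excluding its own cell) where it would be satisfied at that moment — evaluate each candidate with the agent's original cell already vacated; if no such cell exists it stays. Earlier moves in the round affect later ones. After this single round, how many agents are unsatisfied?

0

Initially unsatisfied (in order): (0,0), (3,3), (3,4).
  (0,0) → (0,2).
  (3,3) → (0,0).
  (3,4): now satisfied by earlier moves; stays.
Resulting grid:
B B R R B
- B - R B
R R - - -
- R R - R
All satisfied now.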